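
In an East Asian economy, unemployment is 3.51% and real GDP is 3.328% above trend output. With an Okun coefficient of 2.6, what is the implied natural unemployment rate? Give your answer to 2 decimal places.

From Okun's law, u - u* = -(output gap)/β = -(3.328)/2.6 = -1.28 points.
So u* = 3.51 + 1.28 = 4.79%.

4.79%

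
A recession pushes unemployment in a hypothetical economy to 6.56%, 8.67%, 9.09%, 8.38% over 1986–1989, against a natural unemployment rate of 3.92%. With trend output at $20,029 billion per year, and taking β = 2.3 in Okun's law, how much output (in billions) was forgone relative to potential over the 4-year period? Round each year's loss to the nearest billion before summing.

Year 1986: gap = -2.3 × (6.56 - 3.92) = -6.072%, loss ≈ 20029 × 6.072/100 ≈ 1216.
Year 1987: gap = -2.3 × (8.67 - 3.92) = -10.925%, loss ≈ 20029 × 10.925/100 ≈ 2188.
Year 1988: gap = -2.3 × (9.09 - 3.92) = -11.891%, loss ≈ 20029 × 11.891/100 ≈ 2382.
Year 1989: gap = -2.3 × (8.38 - 3.92) = -10.258%, loss ≈ 20029 × 10.258/100 ≈ 2055.
Total lost output = 1216 + 2188 + 2382 + 2055 = 7841 billion.

$7,841 billion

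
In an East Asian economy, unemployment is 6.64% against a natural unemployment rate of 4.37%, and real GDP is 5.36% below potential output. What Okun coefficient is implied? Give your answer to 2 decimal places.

β ≈ 2.36

Okun's law: output gap = -β × (u - u*).
-5.36 = -β × (6.64 - 4.37) = -β × 2.27, so β = 5.36/2.27 = 2.36.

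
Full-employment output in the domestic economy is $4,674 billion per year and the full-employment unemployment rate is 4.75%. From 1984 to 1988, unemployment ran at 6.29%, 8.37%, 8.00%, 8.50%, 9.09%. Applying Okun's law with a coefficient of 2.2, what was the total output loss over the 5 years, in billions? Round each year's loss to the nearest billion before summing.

$1,696 billion

Year 1984: gap = -2.2 × (6.29 - 4.75) = -3.388%, loss ≈ 4674 × 3.388/100 ≈ 158.
Year 1985: gap = -2.2 × (8.37 - 4.75) = -7.964%, loss ≈ 4674 × 7.964/100 ≈ 372.
Year 1986: gap = -2.2 × (8 - 4.75) = -7.15%, loss ≈ 4674 × 7.15/100 ≈ 334.
Year 1987: gap = -2.2 × (8.5 - 4.75) = -8.25%, loss ≈ 4674 × 8.25/100 ≈ 386.
Year 1988: gap = -2.2 × (9.09 - 4.75) = -9.548%, loss ≈ 4674 × 9.548/100 ≈ 446.
Total lost output = 158 + 372 + 334 + 386 + 446 = 1696 billion.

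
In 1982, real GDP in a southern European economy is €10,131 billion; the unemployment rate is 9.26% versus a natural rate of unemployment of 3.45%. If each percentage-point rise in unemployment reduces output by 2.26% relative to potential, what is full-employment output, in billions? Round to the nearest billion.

Unemployment gap = 9.26 - 3.45 = 5.81 points, so output gap = -2.26 × 5.81 = -13.1306%.
Since Y = Y* × (1 + gap/100), Y* = 10131/0.868694 ≈ 11662 billion.

€11,662 billion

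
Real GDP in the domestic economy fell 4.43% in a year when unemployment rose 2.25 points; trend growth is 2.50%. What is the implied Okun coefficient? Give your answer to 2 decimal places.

β ≈ 3.08

Growth form: g_Y = g_Y* - β × Δu, so β = (g_Y* - g_Y)/Δu.
β = (2.5 + 4.43)/2.25 = 6.93/2.25 = 3.08.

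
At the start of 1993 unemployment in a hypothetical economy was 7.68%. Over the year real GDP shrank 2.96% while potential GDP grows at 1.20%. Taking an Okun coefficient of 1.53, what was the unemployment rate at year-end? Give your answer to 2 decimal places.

10.40%

Growth-rate Okun's law: g_Y = g_Y* - β × Δu, so Δu = (g_Y* - g_Y)/β.
Δu = (1.2 + 2.96)/1.53 = 4.16/1.53 = 2.72 percentage points.
Year-end unemployment = 7.68 + 2.72 = 10.40%.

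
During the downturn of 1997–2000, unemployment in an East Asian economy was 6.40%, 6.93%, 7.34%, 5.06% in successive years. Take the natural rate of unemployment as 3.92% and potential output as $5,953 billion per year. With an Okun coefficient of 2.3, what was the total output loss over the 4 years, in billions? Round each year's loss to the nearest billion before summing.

Year 1997: gap = -2.3 × (6.4 - 3.92) = -5.704%, loss ≈ 5953 × 5.704/100 ≈ 340.
Year 1998: gap = -2.3 × (6.93 - 3.92) = -6.923%, loss ≈ 5953 × 6.923/100 ≈ 412.
Year 1999: gap = -2.3 × (7.34 - 3.92) = -7.866%, loss ≈ 5953 × 7.866/100 ≈ 468.
Year 2000: gap = -2.3 × (5.06 - 3.92) = -2.622%, loss ≈ 5953 × 2.622/100 ≈ 156.
Total lost output = 340 + 412 + 468 + 156 = 1376 billion.

$1,376 billion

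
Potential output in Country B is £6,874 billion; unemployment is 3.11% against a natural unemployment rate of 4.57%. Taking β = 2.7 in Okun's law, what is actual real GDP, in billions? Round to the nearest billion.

£7,145 billion

Unemployment gap = 3.11 - 4.57 = -1.46 points, so the output gap is -2.7 × (-1.46) = 3.942%.
Actual GDP = 6874 × (1 + 3.942/100) = 6874 × 1.03942 ≈ 7145 billion.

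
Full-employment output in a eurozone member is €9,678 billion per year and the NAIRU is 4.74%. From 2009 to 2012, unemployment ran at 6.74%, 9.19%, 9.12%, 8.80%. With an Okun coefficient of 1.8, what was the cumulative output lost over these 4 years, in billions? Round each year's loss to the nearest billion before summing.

Year 2009: gap = -1.8 × (6.74 - 4.74) = -3.6%, loss ≈ 9678 × 3.6/100 ≈ 348.
Year 2010: gap = -1.8 × (9.19 - 4.74) = -8.01%, loss ≈ 9678 × 8.01/100 ≈ 775.
Year 2011: gap = -1.8 × (9.12 - 4.74) = -7.884%, loss ≈ 9678 × 7.884/100 ≈ 763.
Year 2012: gap = -1.8 × (8.8 - 4.74) = -7.308%, loss ≈ 9678 × 7.308/100 ≈ 707.
Total lost output = 348 + 775 + 763 + 707 = 2593 billion.

€2,593 billion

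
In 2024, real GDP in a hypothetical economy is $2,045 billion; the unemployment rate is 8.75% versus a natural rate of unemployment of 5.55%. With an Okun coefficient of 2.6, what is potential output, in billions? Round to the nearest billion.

$2,231 billion

Unemployment gap = 8.75 - 5.55 = 3.2 points, so output gap = -2.6 × 3.2 = -8.32%.
Since Y = Y* × (1 + gap/100), Y* = 2045/0.9168 ≈ 2231 billion.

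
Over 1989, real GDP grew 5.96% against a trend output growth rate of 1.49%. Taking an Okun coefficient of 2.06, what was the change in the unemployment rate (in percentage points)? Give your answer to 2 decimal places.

-2.17 percentage points

Growth-rate Okun's law: g_Y = g_Y* - β × Δu, so Δu = (g_Y* - g_Y)/β.
Δu = (1.49 - 5.96)/2.06 = -4.47/2.06 = -2.17 percentage points.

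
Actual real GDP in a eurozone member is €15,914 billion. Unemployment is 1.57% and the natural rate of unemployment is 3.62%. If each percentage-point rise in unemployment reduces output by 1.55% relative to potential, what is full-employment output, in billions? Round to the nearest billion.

Unemployment gap = 1.57 - 3.62 = -2.05 points, so output gap = -1.55 × (-2.05) = 3.1775%.
Since Y = Y* × (1 + gap/100), Y* = 15914/1.031775 ≈ 15424 billion.

€15,424 billion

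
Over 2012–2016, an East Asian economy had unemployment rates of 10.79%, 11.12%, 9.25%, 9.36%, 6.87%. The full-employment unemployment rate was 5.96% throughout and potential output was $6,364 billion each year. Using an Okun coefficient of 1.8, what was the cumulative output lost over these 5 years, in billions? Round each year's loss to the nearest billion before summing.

$2,014 billion

Year 2012: gap = -1.8 × (10.79 - 5.96) = -8.694%, loss ≈ 6364 × 8.694/100 ≈ 553.
Year 2013: gap = -1.8 × (11.12 - 5.96) = -9.288%, loss ≈ 6364 × 9.288/100 ≈ 591.
Year 2014: gap = -1.8 × (9.25 - 5.96) = -5.922%, loss ≈ 6364 × 5.922/100 ≈ 377.
Year 2015: gap = -1.8 × (9.36 - 5.96) = -6.12%, loss ≈ 6364 × 6.12/100 ≈ 389.
Year 2016: gap = -1.8 × (6.87 - 5.96) = -1.638%, loss ≈ 6364 × 1.638/100 ≈ 104.
Total lost output = 553 + 591 + 377 + 389 + 104 = 2014 billion.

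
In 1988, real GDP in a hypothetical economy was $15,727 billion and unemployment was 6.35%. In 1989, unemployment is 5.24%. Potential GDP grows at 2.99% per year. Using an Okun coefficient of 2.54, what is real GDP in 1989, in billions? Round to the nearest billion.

$16,641 billion

Δu = 5.24 - 6.35 = -1.11 points.
Okun's law (growth form): g_Y = g_Y* - β × Δu = 2.99 - 2.54 × (-1.11) = 2.99 + 2.8194 = 5.8094%.
Real GDP in the next year = 15727 × (1 + 5.8094/100) = 15727 × 1.058094 ≈ 16641 billion.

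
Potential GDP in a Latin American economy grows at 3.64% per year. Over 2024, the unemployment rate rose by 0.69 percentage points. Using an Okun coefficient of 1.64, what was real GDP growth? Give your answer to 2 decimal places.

Growth-rate Okun's law: g_Y = g_Y* - β × Δu.
g_Y = 3.64 - 1.64 × (0.69) = 3.64 - 1.1316 = 2.5084%, i.e. 2.51% to 2 d.p.

2.51%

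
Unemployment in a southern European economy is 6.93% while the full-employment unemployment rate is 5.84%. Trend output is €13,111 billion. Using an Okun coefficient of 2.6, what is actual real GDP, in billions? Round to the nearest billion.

€12,739 billion

Unemployment gap = 6.93 - 5.84 = 1.09 points, so the output gap is -2.6 × 1.09 = -2.834%.
Actual GDP = 13111 × (1 - 2.834/100) = 13111 × 0.97166 ≈ 12739 billion.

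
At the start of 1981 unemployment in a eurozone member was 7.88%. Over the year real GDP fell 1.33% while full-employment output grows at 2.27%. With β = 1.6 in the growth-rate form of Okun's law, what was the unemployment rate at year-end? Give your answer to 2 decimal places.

10.13%

Growth-rate Okun's law: g_Y = g_Y* - β × Δu, so Δu = (g_Y* - g_Y)/β.
Δu = (2.27 + 1.33)/1.6 = 3.6/1.6 = 2.25 percentage points.
Year-end unemployment = 7.88 + 2.25 = 10.13%.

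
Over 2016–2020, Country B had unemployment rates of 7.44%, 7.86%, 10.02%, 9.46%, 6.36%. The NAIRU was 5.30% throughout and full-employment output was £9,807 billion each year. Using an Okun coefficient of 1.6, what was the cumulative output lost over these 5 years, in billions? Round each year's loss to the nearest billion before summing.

£2,298 billion

Year 2016: gap = -1.6 × (7.44 - 5.3) = -3.424%, loss ≈ 9807 × 3.424/100 ≈ 336.
Year 2017: gap = -1.6 × (7.86 - 5.3) = -4.096%, loss ≈ 9807 × 4.096/100 ≈ 402.
Year 2018: gap = -1.6 × (10.02 - 5.3) = -7.552%, loss ≈ 9807 × 7.552/100 ≈ 741.
Year 2019: gap = -1.6 × (9.46 - 5.3) = -6.656%, loss ≈ 9807 × 6.656/100 ≈ 653.
Year 2020: gap = -1.6 × (6.36 - 5.3) = -1.696%, loss ≈ 9807 × 1.696/100 ≈ 166.
Total lost output = 336 + 402 + 741 + 653 + 166 = 2298 billion.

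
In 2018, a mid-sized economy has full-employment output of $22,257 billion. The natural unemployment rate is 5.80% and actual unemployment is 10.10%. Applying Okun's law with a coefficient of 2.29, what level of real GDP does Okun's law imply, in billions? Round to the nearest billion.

$20,065 billion

Unemployment gap = 10.1 - 5.8 = 4.3 points, so the output gap is -2.29 × 4.3 = -9.847%.
Actual GDP = 22257 × (1 - 9.847/100) = 22257 × 0.90153 ≈ 20065 billion.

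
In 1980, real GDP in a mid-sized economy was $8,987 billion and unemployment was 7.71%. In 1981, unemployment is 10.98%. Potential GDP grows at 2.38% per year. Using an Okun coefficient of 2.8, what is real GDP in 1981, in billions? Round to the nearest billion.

$8,378 billion

Δu = 10.98 - 7.71 = 3.27 points.
Okun's law (growth form): g_Y = g_Y* - β × Δu = 2.38 - 2.8 × (3.27) = 2.38 - 9.156 = -6.776%.
Real GDP in the next year = 8987 × (1 - 6.776/100) = 8987 × 0.93224 ≈ 8378 billion.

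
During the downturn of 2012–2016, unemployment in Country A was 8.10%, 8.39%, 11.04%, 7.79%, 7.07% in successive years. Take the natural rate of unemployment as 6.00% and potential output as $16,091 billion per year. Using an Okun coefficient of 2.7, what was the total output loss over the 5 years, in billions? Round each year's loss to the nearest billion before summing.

Year 2012: gap = -2.7 × (8.1 - 6) = -5.67%, loss ≈ 16091 × 5.67/100 ≈ 912.
Year 2013: gap = -2.7 × (8.39 - 6) = -6.453%, loss ≈ 16091 × 6.453/100 ≈ 1038.
Year 2014: gap = -2.7 × (11.04 - 6) = -13.608%, loss ≈ 16091 × 13.608/100 ≈ 2190.
Year 2015: gap = -2.7 × (7.79 - 6) = -4.833%, loss ≈ 16091 × 4.833/100 ≈ 778.
Year 2016: gap = -2.7 × (7.07 - 6) = -2.889%, loss ≈ 16091 × 2.889/100 ≈ 465.
Total lost output = 912 + 1038 + 2190 + 778 + 465 = 5383 billion.

$5,383 billion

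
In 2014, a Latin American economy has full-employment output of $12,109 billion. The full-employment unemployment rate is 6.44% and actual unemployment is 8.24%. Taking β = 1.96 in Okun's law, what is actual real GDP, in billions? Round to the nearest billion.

Unemployment gap = 8.24 - 6.44 = 1.8 points, so the output gap is -1.96 × 1.8 = -3.528%.
Actual GDP = 12109 × (1 - 3.528/100) = 12109 × 0.96472 ≈ 11682 billion.

$11,682 billion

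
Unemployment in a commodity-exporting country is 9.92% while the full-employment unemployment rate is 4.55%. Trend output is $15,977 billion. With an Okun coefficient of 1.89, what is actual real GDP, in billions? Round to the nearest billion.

$14,355 billion

Unemployment gap = 9.92 - 4.55 = 5.37 points, so the output gap is -1.89 × 5.37 = -10.1493%.
Actual GDP = 15977 × (1 - 10.1493/100) = 15977 × 0.898507 ≈ 14355 billion.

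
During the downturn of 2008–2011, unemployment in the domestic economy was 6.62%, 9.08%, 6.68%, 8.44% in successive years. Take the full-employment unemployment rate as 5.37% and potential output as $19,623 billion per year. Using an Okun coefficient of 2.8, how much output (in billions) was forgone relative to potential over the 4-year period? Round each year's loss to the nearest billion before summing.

$5,132 billion

Year 2008: gap = -2.8 × (6.62 - 5.37) = -3.5%, loss ≈ 19623 × 3.5/100 ≈ 687.
Year 2009: gap = -2.8 × (9.08 - 5.37) = -10.388%, loss ≈ 19623 × 10.388/100 ≈ 2038.
Year 2010: gap = -2.8 × (6.68 - 5.37) = -3.668%, loss ≈ 19623 × 3.668/100 ≈ 720.
Year 2011: gap = -2.8 × (8.44 - 5.37) = -8.596%, loss ≈ 19623 × 8.596/100 ≈ 1687.
Total lost output = 687 + 2038 + 720 + 1687 = 5132 billion.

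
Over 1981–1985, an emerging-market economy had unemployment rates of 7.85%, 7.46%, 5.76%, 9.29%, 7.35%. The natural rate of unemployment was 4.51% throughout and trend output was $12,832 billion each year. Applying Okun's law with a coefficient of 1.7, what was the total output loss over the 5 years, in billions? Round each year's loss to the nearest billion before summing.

Year 1981: gap = -1.7 × (7.85 - 4.51) = -5.678%, loss ≈ 12832 × 5.678/100 ≈ 729.
Year 1982: gap = -1.7 × (7.46 - 4.51) = -5.015%, loss ≈ 12832 × 5.015/100 ≈ 644.
Year 1983: gap = -1.7 × (5.76 - 4.51) = -2.125%, loss ≈ 12832 × 2.125/100 ≈ 273.
Year 1984: gap = -1.7 × (9.29 - 4.51) = -8.126%, loss ≈ 12832 × 8.126/100 ≈ 1043.
Year 1985: gap = -1.7 × (7.35 - 4.51) = -4.828%, loss ≈ 12832 × 4.828/100 ≈ 620.
Total lost output = 729 + 644 + 273 + 1043 + 620 = 3309 billion.

$3,309 billion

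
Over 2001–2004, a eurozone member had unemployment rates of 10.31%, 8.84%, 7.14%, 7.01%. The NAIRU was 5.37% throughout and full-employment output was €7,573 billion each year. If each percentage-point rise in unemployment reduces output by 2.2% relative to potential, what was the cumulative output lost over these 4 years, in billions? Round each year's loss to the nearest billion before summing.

Year 2001: gap = -2.2 × (10.31 - 5.37) = -10.868%, loss ≈ 7573 × 10.868/100 ≈ 823.
Year 2002: gap = -2.2 × (8.84 - 5.37) = -7.634%, loss ≈ 7573 × 7.634/100 ≈ 578.
Year 2003: gap = -2.2 × (7.14 - 5.37) = -3.894%, loss ≈ 7573 × 3.894/100 ≈ 295.
Year 2004: gap = -2.2 × (7.01 - 5.37) = -3.608%, loss ≈ 7573 × 3.608/100 ≈ 273.
Total lost output = 823 + 578 + 295 + 273 = 1969 billion.

€1,969 billion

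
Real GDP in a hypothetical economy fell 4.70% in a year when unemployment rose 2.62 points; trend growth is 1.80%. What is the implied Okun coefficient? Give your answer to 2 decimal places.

Growth form: g_Y = g_Y* - β × Δu, so β = (g_Y* - g_Y)/Δu.
β = (1.8 + 4.7)/2.62 = 6.5/2.62 = 2.48.

β ≈ 2.48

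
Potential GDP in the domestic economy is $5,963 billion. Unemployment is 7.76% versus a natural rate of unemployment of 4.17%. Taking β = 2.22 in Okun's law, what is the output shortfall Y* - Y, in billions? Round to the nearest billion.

$475 billion

Output gap = -2.22 × (7.76 - 4.17) = -2.22 × 3.59 = -7.9698%.
Actual GDP ≈ 5963 × 0.920302 ≈ 5488 billion, so the shortfall is 5963 - 5488 = 475 billion.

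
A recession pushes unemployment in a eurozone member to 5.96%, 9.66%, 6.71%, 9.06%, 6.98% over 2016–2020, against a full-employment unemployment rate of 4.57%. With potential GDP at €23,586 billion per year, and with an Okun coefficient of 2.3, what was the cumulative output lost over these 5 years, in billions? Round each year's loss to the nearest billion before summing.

€8,419 billion

Year 2016: gap = -2.3 × (5.96 - 4.57) = -3.197%, loss ≈ 23586 × 3.197/100 ≈ 754.
Year 2017: gap = -2.3 × (9.66 - 4.57) = -11.707%, loss ≈ 23586 × 11.707/100 ≈ 2761.
Year 2018: gap = -2.3 × (6.71 - 4.57) = -4.922%, loss ≈ 23586 × 4.922/100 ≈ 1161.
Year 2019: gap = -2.3 × (9.06 - 4.57) = -10.327%, loss ≈ 23586 × 10.327/100 ≈ 2436.
Year 2020: gap = -2.3 × (6.98 - 4.57) = -5.543%, loss ≈ 23586 × 5.543/100 ≈ 1307.
Total lost output = 754 + 2761 + 1161 + 2436 + 1307 = 8419 billion.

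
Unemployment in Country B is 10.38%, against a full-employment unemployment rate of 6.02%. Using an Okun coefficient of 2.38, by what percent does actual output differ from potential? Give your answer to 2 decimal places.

-10.38%

The unemployment gap is 10.38 - 6.02 = 4.36 percentage points.
Okun's law gives an output gap of -2.38 × 4.36 = -10.3768%, i.e. 10.38% below potential.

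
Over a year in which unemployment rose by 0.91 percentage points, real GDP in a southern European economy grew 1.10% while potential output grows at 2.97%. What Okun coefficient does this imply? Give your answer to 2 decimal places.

Growth form: g_Y = g_Y* - β × Δu, so β = (g_Y* - g_Y)/Δu.
β = (2.97 - 1.1)/0.91 = 1.87/0.91 = 2.05.

β ≈ 2.05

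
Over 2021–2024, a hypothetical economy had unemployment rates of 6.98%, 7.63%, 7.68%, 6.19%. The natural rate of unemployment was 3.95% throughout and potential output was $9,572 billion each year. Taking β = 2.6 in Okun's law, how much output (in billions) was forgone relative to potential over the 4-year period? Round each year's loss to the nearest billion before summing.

Year 2021: gap = -2.6 × (6.98 - 3.95) = -7.878%, loss ≈ 9572 × 7.878/100 ≈ 754.
Year 2022: gap = -2.6 × (7.63 - 3.95) = -9.568%, loss ≈ 9572 × 9.568/100 ≈ 916.
Year 2023: gap = -2.6 × (7.68 - 3.95) = -9.698%, loss ≈ 9572 × 9.698/100 ≈ 928.
Year 2024: gap = -2.6 × (6.19 - 3.95) = -5.824%, loss ≈ 9572 × 5.824/100 ≈ 557.
Total lost output = 754 + 916 + 928 + 557 = 3155 billion.

$3,155 billion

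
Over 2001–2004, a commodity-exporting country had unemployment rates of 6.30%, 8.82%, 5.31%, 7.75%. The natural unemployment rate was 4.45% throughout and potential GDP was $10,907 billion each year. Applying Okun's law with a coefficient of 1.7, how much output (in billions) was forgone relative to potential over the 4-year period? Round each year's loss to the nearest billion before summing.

Year 2001: gap = -1.7 × (6.3 - 4.45) = -3.145%, loss ≈ 10907 × 3.145/100 ≈ 343.
Year 2002: gap = -1.7 × (8.82 - 4.45) = -7.429%, loss ≈ 10907 × 7.429/100 ≈ 810.
Year 2003: gap = -1.7 × (5.31 - 4.45) = -1.462%, loss ≈ 10907 × 1.462/100 ≈ 159.
Year 2004: gap = -1.7 × (7.75 - 4.45) = -5.61%, loss ≈ 10907 × 5.61/100 ≈ 612.
Total lost output = 343 + 810 + 159 + 612 = 1924 billion.

$1,924 billion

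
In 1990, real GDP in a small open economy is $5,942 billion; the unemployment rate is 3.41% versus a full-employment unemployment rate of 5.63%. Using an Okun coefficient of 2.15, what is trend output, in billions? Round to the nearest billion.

$5,671 billion

Unemployment gap = 3.41 - 5.63 = -2.22 points, so output gap = -2.15 × (-2.22) = 4.773%.
Since Y = Y* × (1 + gap/100), Y* = 5942/1.04773 ≈ 5671 billion.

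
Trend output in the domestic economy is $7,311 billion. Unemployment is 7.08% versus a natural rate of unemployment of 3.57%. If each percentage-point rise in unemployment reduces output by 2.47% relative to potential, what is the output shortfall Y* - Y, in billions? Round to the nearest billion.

$634 billion

Output gap = -2.47 × (7.08 - 3.57) = -2.47 × 3.51 = -8.6697%.
Actual GDP ≈ 7311 × 0.913303 ≈ 6677 billion, so the shortfall is 7311 - 6677 = 634 billion.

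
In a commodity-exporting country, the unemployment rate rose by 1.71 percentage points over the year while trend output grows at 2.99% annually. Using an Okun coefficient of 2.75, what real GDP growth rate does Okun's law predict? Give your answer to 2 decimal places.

-1.71%

Growth-rate Okun's law: g_Y = g_Y* - β × Δu.
g_Y = 2.99 - 2.75 × (1.71) = 2.99 - 4.7025 = -1.7125%, i.e. -1.71% to 2 d.p.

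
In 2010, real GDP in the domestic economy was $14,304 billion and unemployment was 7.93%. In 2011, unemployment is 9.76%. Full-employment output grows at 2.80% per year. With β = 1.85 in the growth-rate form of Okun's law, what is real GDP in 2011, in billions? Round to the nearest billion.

Δu = 9.76 - 7.93 = 1.83 points.
Okun's law (growth form): g_Y = g_Y* - β × Δu = 2.80 - 1.85 × (1.83) = 2.8 - 3.3855 = -0.5855%.
Real GDP in the next year = 14304 × (1 - 0.5855/100) = 14304 × 0.994145 ≈ 14220 billion.

$14,220 billion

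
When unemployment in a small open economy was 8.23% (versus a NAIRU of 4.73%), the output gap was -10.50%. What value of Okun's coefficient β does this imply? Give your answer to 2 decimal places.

Okun's law: output gap = -β × (u - u*).
-10.50 = -β × (8.23 - 4.73) = -β × 3.5, so β = 10.5/3.5 = 3.00.

β ≈ 3.00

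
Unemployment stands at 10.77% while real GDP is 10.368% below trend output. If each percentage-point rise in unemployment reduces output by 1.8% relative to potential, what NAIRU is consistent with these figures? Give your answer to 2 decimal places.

5.01%

From Okun's law, u - u* = -(output gap)/β = -(-10.368)/1.8 = 5.76 points.
So u* = 10.77 - 5.76 = 5.01%.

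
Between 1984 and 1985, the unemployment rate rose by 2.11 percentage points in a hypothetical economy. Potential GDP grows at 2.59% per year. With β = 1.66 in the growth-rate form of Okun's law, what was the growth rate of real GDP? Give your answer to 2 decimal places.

-0.91%

Growth-rate Okun's law: g_Y = g_Y* - β × Δu.
g_Y = 2.59 - 1.66 × (2.11) = 2.59 - 3.5026 = -0.9126%, i.e. -0.91% to 2 d.p.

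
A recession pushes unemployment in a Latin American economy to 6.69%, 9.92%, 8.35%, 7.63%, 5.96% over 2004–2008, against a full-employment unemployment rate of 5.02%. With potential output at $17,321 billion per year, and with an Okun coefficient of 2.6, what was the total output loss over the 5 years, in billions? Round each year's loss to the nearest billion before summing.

$6,057 billion

Year 2004: gap = -2.6 × (6.69 - 5.02) = -4.342%, loss ≈ 17321 × 4.342/100 ≈ 752.
Year 2005: gap = -2.6 × (9.92 - 5.02) = -12.74%, loss ≈ 17321 × 12.74/100 ≈ 2207.
Year 2006: gap = -2.6 × (8.35 - 5.02) = -8.658%, loss ≈ 17321 × 8.658/100 ≈ 1500.
Year 2007: gap = -2.6 × (7.63 - 5.02) = -6.786%, loss ≈ 17321 × 6.786/100 ≈ 1175.
Year 2008: gap = -2.6 × (5.96 - 5.02) = -2.444%, loss ≈ 17321 × 2.444/100 ≈ 423.
Total lost output = 752 + 2207 + 1500 + 1175 + 423 = 6057 billion.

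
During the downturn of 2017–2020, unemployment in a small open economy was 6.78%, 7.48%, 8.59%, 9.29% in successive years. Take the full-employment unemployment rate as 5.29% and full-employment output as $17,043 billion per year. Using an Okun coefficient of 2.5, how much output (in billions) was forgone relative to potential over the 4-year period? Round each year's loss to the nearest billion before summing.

$4,678 billion

Year 2017: gap = -2.5 × (6.78 - 5.29) = -3.725%, loss ≈ 17043 × 3.725/100 ≈ 635.
Year 2018: gap = -2.5 × (7.48 - 5.29) = -5.475%, loss ≈ 17043 × 5.475/100 ≈ 933.
Year 2019: gap = -2.5 × (8.59 - 5.29) = -8.25%, loss ≈ 17043 × 8.25/100 ≈ 1406.
Year 2020: gap = -2.5 × (9.29 - 5.29) = -10%, loss ≈ 17043 × 10/100 ≈ 1704.
Total lost output = 635 + 933 + 1406 + 1704 = 4678 billion.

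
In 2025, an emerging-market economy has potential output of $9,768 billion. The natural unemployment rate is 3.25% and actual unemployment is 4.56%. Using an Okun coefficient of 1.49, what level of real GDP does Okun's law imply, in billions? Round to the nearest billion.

Unemployment gap = 4.56 - 3.25 = 1.31 points, so the output gap is -1.49 × 1.31 = -1.9519%.
Actual GDP = 9768 × (1 - 1.9519/100) = 9768 × 0.980481 ≈ 9577 billion.

$9,577 billion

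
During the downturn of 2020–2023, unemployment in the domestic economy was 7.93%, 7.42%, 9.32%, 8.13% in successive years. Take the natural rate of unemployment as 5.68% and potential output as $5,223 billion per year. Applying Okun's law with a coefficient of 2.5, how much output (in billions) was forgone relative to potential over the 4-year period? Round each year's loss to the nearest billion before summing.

$1,316 billion

Year 2020: gap = -2.5 × (7.93 - 5.68) = -5.625%, loss ≈ 5223 × 5.625/100 ≈ 294.
Year 2021: gap = -2.5 × (7.42 - 5.68) = -4.35%, loss ≈ 5223 × 4.35/100 ≈ 227.
Year 2022: gap = -2.5 × (9.32 - 5.68) = -9.1%, loss ≈ 5223 × 9.1/100 ≈ 475.
Year 2023: gap = -2.5 × (8.13 - 5.68) = -6.125%, loss ≈ 5223 × 6.125/100 ≈ 320.
Total lost output = 294 + 227 + 475 + 320 = 1316 billion.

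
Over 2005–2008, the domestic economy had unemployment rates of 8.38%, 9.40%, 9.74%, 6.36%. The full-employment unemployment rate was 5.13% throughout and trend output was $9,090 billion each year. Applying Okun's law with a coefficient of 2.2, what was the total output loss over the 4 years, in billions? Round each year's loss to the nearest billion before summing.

$2,672 billion

Year 2005: gap = -2.2 × (8.38 - 5.13) = -7.15%, loss ≈ 9090 × 7.15/100 ≈ 650.
Year 2006: gap = -2.2 × (9.4 - 5.13) = -9.394%, loss ≈ 9090 × 9.394/100 ≈ 854.
Year 2007: gap = -2.2 × (9.74 - 5.13) = -10.142%, loss ≈ 9090 × 10.142/100 ≈ 922.
Year 2008: gap = -2.2 × (6.36 - 5.13) = -2.706%, loss ≈ 9090 × 2.706/100 ≈ 246.
Total lost output = 650 + 854 + 922 + 246 = 2672 billion.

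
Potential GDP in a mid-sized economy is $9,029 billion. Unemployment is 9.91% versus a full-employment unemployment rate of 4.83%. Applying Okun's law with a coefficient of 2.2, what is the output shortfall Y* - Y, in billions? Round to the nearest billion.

Output gap = -2.2 × (9.91 - 4.83) = -2.2 × 5.08 = -11.176%.
Actual GDP ≈ 9029 × 0.88824 ≈ 8020 billion, so the shortfall is 9029 - 8020 = 1009 billion.

$1,009 billion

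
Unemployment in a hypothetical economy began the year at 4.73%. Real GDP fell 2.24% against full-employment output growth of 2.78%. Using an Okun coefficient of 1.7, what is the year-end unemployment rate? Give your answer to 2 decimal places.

7.68%

Growth-rate Okun's law: g_Y = g_Y* - β × Δu, so Δu = (g_Y* - g_Y)/β.
Δu = (2.78 + 2.24)/1.7 = 5.02/1.7 = 2.95 percentage points.
Year-end unemployment = 4.73 + 2.95 = 7.68%.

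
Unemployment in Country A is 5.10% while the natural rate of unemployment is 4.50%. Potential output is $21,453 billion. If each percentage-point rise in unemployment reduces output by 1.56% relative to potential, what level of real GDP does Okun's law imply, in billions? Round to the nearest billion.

$21,252 billion

Unemployment gap = 5.1 - 4.5 = 0.6 points, so the output gap is -1.56 × 0.6 = -0.936%.
Actual GDP = 21453 × (1 - 0.936/100) = 21453 × 0.99064 ≈ 21252 billion.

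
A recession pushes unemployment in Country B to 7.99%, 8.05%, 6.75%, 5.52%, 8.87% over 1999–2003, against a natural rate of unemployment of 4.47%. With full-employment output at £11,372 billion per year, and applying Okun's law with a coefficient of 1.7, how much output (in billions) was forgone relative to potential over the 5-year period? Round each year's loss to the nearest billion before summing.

£2,868 billion

Year 1999: gap = -1.7 × (7.99 - 4.47) = -5.984%, loss ≈ 11372 × 5.984/100 ≈ 681.
Year 2000: gap = -1.7 × (8.05 - 4.47) = -6.086%, loss ≈ 11372 × 6.086/100 ≈ 692.
Year 2001: gap = -1.7 × (6.75 - 4.47) = -3.876%, loss ≈ 11372 × 3.876/100 ≈ 441.
Year 2002: gap = -1.7 × (5.52 - 4.47) = -1.785%, loss ≈ 11372 × 1.785/100 ≈ 203.
Year 2003: gap = -1.7 × (8.87 - 4.47) = -7.48%, loss ≈ 11372 × 7.48/100 ≈ 851.
Total lost output = 681 + 692 + 441 + 203 + 851 = 2868 billion.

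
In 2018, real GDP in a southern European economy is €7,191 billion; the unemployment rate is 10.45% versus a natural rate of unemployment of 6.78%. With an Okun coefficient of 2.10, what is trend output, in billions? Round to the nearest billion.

€7,791 billion

Unemployment gap = 10.45 - 6.78 = 3.67 points, so output gap = -2.1 × 3.67 = -7.707%.
Since Y = Y* × (1 + gap/100), Y* = 7191/0.92293 ≈ 7791 billion.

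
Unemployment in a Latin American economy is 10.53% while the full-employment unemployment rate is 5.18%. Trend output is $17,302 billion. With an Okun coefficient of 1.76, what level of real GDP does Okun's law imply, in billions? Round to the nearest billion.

Unemployment gap = 10.53 - 5.18 = 5.35 points, so the output gap is -1.76 × 5.35 = -9.416%.
Actual GDP = 17302 × (1 - 9.416/100) = 17302 × 0.90584 ≈ 15673 billion.

$15,673 billion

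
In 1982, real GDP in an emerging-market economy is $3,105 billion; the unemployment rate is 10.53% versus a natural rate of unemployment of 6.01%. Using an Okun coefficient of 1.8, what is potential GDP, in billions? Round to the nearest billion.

$3,380 billion

Unemployment gap = 10.53 - 6.01 = 4.52 points, so output gap = -1.8 × 4.52 = -8.136%.
Since Y = Y* × (1 + gap/100), Y* = 3105/0.91864 ≈ 3380 billion.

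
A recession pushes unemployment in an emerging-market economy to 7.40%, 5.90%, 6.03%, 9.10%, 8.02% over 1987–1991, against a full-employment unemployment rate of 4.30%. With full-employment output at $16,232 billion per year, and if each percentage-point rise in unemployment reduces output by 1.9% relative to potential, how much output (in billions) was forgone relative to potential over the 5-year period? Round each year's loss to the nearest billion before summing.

$4,610 billion

Year 1987: gap = -1.9 × (7.4 - 4.3) = -5.89%, loss ≈ 16232 × 5.89/100 ≈ 956.
Year 1988: gap = -1.9 × (5.9 - 4.3) = -3.04%, loss ≈ 16232 × 3.04/100 ≈ 493.
Year 1989: gap = -1.9 × (6.03 - 4.3) = -3.287%, loss ≈ 16232 × 3.287/100 ≈ 534.
Year 1990: gap = -1.9 × (9.1 - 4.3) = -9.12%, loss ≈ 16232 × 9.12/100 ≈ 1480.
Year 1991: gap = -1.9 × (8.02 - 4.3) = -7.068%, loss ≈ 16232 × 7.068/100 ≈ 1147.
Total lost output = 956 + 493 + 534 + 1480 + 1147 = 4610 billion.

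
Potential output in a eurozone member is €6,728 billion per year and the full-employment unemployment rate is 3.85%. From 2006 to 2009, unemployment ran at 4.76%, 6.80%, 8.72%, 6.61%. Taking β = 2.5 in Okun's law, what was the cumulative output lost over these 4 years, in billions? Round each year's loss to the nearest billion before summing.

€1,932 billion

Year 2006: gap = -2.5 × (4.76 - 3.85) = -2.275%, loss ≈ 6728 × 2.275/100 ≈ 153.
Year 2007: gap = -2.5 × (6.8 - 3.85) = -7.375%, loss ≈ 6728 × 7.375/100 ≈ 496.
Year 2008: gap = -2.5 × (8.72 - 3.85) = -12.175%, loss ≈ 6728 × 12.175/100 ≈ 819.
Year 2009: gap = -2.5 × (6.61 - 3.85) = -6.9%, loss ≈ 6728 × 6.9/100 ≈ 464.
Total lost output = 153 + 496 + 819 + 464 = 1932 billion.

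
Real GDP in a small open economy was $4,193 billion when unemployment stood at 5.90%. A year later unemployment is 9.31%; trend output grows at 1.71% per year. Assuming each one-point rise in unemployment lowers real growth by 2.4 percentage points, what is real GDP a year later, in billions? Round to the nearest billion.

Δu = 9.31 - 5.9 = 3.41 points.
Okun's law (growth form): g_Y = g_Y* - β × Δu = 1.71 - 2.4 × (3.41) = 1.71 - 8.184 = -6.474%.
Real GDP in the next year = 4193 × (1 - 6.474/100) = 4193 × 0.93526 ≈ 3922 billion.

$3,922 billion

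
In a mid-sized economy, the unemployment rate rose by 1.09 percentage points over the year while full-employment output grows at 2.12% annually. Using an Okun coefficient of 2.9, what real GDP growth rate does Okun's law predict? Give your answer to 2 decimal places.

Growth-rate Okun's law: g_Y = g_Y* - β × Δu.
g_Y = 2.12 - 2.9 × (1.09) = 2.12 - 3.161 = -1.041%, i.e. -1.04% to 2 d.p.

-1.04%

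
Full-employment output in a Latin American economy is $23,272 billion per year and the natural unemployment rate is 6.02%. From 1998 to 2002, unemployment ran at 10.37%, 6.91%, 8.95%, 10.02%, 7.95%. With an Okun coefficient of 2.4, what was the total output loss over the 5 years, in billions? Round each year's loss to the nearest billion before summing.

Year 1998: gap = -2.4 × (10.37 - 6.02) = -10.44%, loss ≈ 23272 × 10.44/100 ≈ 2430.
Year 1999: gap = -2.4 × (6.91 - 6.02) = -2.136%, loss ≈ 23272 × 2.136/100 ≈ 497.
Year 2000: gap = -2.4 × (8.95 - 6.02) = -7.032%, loss ≈ 23272 × 7.032/100 ≈ 1636.
Year 2001: gap = -2.4 × (10.02 - 6.02) = -9.6%, loss ≈ 23272 × 9.6/100 ≈ 2234.
Year 2002: gap = -2.4 × (7.95 - 6.02) = -4.632%, loss ≈ 23272 × 4.632/100 ≈ 1078.
Total lost output = 2430 + 497 + 1636 + 2234 + 1078 = 7875 billion.

$7,875 billion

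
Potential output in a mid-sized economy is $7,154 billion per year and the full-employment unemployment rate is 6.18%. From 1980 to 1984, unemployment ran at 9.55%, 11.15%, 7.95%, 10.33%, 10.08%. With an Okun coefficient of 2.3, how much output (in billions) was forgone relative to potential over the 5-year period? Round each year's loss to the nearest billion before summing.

Year 1980: gap = -2.3 × (9.55 - 6.18) = -7.751%, loss ≈ 7154 × 7.751/100 ≈ 555.
Year 1981: gap = -2.3 × (11.15 - 6.18) = -11.431%, loss ≈ 7154 × 11.431/100 ≈ 818.
Year 1982: gap = -2.3 × (7.95 - 6.18) = -4.071%, loss ≈ 7154 × 4.071/100 ≈ 291.
Year 1983: gap = -2.3 × (10.33 - 6.18) = -9.545%, loss ≈ 7154 × 9.545/100 ≈ 683.
Year 1984: gap = -2.3 × (10.08 - 6.18) = -8.97%, loss ≈ 7154 × 8.97/100 ≈ 642.
Total lost output = 555 + 818 + 291 + 683 + 642 = 2989 billion.

$2,989 billion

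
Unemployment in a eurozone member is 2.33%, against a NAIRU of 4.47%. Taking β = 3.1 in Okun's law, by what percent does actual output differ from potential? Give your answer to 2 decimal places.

The unemployment gap is 2.33 - 4.47 = -2.14 percentage points.
Okun's law gives an output gap of -3.1 × (-2.14) = 6.634%, i.e. 6.63% above potential.

6.63%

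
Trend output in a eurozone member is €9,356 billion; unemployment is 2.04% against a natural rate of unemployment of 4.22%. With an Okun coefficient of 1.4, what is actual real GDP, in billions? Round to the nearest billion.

Unemployment gap = 2.04 - 4.22 = -2.18 points, so the output gap is -1.4 × (-2.18) = 3.052%.
Actual GDP = 9356 × (1 + 3.052/100) = 9356 × 1.03052 ≈ 9642 billion.

€9,642 billion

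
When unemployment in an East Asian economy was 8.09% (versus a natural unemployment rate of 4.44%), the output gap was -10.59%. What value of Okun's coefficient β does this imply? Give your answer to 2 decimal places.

β ≈ 2.90

Okun's law: output gap = -β × (u - u*).
-10.59 = -β × (8.09 - 4.44) = -β × 3.65, so β = 10.59/3.65 = 2.90.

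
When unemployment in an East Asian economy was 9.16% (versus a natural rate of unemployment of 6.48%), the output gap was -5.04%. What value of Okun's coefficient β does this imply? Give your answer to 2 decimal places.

β ≈ 1.88

Okun's law: output gap = -β × (u - u*).
-5.04 = -β × (9.16 - 6.48) = -β × 2.68, so β = 5.04/2.68 = 1.88.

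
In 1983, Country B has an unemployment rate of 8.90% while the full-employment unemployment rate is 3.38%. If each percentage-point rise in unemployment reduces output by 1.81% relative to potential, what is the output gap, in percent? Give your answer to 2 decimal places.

The unemployment gap is 8.9 - 3.38 = 5.52 percentage points.
Okun's law gives an output gap of -1.81 × 5.52 = -9.9912%, i.e. 9.99% below potential.

-9.99%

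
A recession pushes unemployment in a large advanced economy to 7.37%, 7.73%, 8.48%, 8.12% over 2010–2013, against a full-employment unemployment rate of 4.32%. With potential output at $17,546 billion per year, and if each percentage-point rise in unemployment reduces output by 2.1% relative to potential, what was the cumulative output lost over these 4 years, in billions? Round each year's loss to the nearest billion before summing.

$5,313 billion

Year 2010: gap = -2.1 × (7.37 - 4.32) = -6.405%, loss ≈ 17546 × 6.405/100 ≈ 1124.
Year 2011: gap = -2.1 × (7.73 - 4.32) = -7.161%, loss ≈ 17546 × 7.161/100 ≈ 1256.
Year 2012: gap = -2.1 × (8.48 - 4.32) = -8.736%, loss ≈ 17546 × 8.736/100 ≈ 1533.
Year 2013: gap = -2.1 × (8.12 - 4.32) = -7.98%, loss ≈ 17546 × 7.98/100 ≈ 1400.
Total lost output = 1124 + 1256 + 1533 + 1400 = 5313 billion.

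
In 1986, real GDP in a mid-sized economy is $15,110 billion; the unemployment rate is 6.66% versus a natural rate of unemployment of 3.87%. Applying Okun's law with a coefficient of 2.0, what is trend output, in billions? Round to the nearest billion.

$16,003 billion

Unemployment gap = 6.66 - 3.87 = 2.79 points, so output gap = -2 × 2.79 = -5.58%.
Since Y = Y* × (1 + gap/100), Y* = 15110/0.9442 ≈ 16003 billion.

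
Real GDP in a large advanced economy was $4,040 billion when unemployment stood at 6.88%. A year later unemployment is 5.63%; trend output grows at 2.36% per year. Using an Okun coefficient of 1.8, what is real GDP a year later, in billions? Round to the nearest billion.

$4,226 billion

Δu = 5.63 - 6.88 = -1.25 points.
Okun's law (growth form): g_Y = g_Y* - β × Δu = 2.36 - 1.8 × (-1.25) = 2.36 + 2.25 = 4.61%.
Real GDP in the next year = 4040 × (1 + 4.61/100) = 4040 × 1.0461 ≈ 4226 billion.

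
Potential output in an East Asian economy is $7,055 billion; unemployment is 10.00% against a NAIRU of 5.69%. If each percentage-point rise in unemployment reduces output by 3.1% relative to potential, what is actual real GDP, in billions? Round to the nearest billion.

$6,112 billion

Unemployment gap = 10 - 5.69 = 4.31 points, so the output gap is -3.1 × 4.31 = -13.361%.
Actual GDP = 7055 × (1 - 13.361/100) = 7055 × 0.86639 ≈ 6112 billion.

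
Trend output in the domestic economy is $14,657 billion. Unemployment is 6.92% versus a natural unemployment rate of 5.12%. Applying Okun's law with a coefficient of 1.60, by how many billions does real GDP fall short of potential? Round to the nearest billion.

$422 billion

Output gap = -1.60 × (6.92 - 5.12) = -1.6 × 1.8 = -2.88%.
Actual GDP ≈ 14657 × 0.9712 ≈ 14235 billion, so the shortfall is 14657 - 14235 = 422 billion.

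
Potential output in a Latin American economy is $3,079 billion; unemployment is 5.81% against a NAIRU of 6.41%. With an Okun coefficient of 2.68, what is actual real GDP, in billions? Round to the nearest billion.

Unemployment gap = 5.81 - 6.41 = -0.6 points, so the output gap is -2.68 × (-0.6) = 1.608%.
Actual GDP = 3079 × (1 + 1.608/100) = 3079 × 1.01608 ≈ 3129 billion.

$3,129 billion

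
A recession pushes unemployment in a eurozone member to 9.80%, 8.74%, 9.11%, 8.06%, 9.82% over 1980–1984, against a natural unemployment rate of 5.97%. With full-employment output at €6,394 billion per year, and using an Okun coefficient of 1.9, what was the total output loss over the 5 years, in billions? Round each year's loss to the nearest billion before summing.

€1,905 billion

Year 1980: gap = -1.9 × (9.8 - 5.97) = -7.277%, loss ≈ 6394 × 7.277/100 ≈ 465.
Year 1981: gap = -1.9 × (8.74 - 5.97) = -5.263%, loss ≈ 6394 × 5.263/100 ≈ 337.
Year 1982: gap = -1.9 × (9.11 - 5.97) = -5.966%, loss ≈ 6394 × 5.966/100 ≈ 381.
Year 1983: gap = -1.9 × (8.06 - 5.97) = -3.971%, loss ≈ 6394 × 3.971/100 ≈ 254.
Year 1984: gap = -1.9 × (9.82 - 5.97) = -7.315%, loss ≈ 6394 × 7.315/100 ≈ 468.
Total lost output = 465 + 337 + 381 + 254 + 468 = 1905 billion.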